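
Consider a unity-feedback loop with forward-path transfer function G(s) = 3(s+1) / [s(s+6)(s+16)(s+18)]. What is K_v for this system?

1/576

One free integrator in G(s): this is a type 1 system.
K_v = lim_{s→0} s·G(s) = 3·1 / (6·16·18) = 1/576.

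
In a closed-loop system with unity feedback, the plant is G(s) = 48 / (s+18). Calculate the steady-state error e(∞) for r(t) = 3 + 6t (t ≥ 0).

infinity

The open loop has no poles at the origin → type 0 system. Treating each term separately:
  • 3: e_ss = 3/(1+K_p) with K_p=8/3 → 9/11.
  • 6t: a type-0 system cannot track it, e_ss → ∞.
The unbounded component dominates.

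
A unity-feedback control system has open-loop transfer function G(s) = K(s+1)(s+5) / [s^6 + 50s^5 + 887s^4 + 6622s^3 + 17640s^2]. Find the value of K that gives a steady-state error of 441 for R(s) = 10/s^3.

Factoring s^2 from the denominator leaves a polynomial with constant term 17640, so the system is type 2.
K_a = lim_{s→0} s^2·G(s) = K·1·5 / 17640 = (1/3528)·K.
e_ss = 10/K_a = 441 ⇒ K_a = 10/441 ⇒ K = (10/441)/(1/3528) = 80.

80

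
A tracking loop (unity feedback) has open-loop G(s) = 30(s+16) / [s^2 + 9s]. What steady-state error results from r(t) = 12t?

0.225

The denominator has no term below 9s — 1 pole at s=0, type 1.
K_v = lim_{s→0} s·G(s) = 30·16 / 9 = 160/3.
e_ss = 12/K_v = 12/(160/3) = 0.225.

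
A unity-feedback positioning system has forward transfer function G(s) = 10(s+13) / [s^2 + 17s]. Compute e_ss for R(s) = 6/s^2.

51/65

Lowest-order denominator term is 17s, so the open loop has 1 pole at the origin → type 1 system.
K_v = lim_{s→0} s·G(s) = 10·13 / 17 = 130/17.
e_ss = 6/K_v = 6/(130/17) = 51/65.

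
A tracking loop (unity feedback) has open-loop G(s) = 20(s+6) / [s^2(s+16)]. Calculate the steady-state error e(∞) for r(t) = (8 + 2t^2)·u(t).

8/15

Two free integrators in G(s): this is a type 2 system. Taking each input component in turn:
  • 8: tracked with zero error.
  • 2t^2: e_ss = 4/K_a with K_a=7.5 → 8/15.
Total e_ss = 8/15.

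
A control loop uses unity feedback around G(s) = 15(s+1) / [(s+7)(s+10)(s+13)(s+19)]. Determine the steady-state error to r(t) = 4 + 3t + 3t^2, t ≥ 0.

infinity

System type = 0 (no poles at s=0). Taking each input component in turn:
  • 4: e_ss = 4/(1+K_p) with K_p=3/3458 → 13832/3461.
  • 3t: a type-0 system cannot track it, e_ss → ∞.
  • 3t^2: a type-0 system cannot track it, e_ss → ∞.
The unbounded component dominates.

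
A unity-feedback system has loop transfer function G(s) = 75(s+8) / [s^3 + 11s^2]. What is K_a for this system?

Lowest-order denominator term is 11s^2, so the open loop has 2 poles at the origin → type 2 system.
K_a = lim_{s→0} s^2·G(s) = 75·8 / 11 = 600/11.

600/11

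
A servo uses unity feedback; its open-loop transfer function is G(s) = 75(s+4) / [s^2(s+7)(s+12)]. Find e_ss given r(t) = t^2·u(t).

0.56

System type = 2 (two poles at s=0).
K_a = lim_{s→0} s^2·G(s) = 75·4 / (7·12) = 25/7.
r(t) = t^2 gives R(s) = 2/s^3.
e_ss = 2/K_a = 2/(25/7) = 0.56.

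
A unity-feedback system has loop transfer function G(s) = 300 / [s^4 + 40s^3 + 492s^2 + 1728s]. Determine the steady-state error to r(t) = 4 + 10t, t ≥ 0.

Lowest-order denominator term is 1728s, so the open loop has 1 pole at the origin → type 1 system. Treating each term separately:
  • 4: tracked with zero error.
  • 10t: e_ss = 10/K_v with K_v=25/144 → 57.6.
Total e_ss = 57.6.

57.6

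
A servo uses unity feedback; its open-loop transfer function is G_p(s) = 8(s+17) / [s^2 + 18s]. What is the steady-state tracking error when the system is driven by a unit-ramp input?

The denominator has no term below 18s — 1 pole at s=0, type 1.
K_v = lim_{s→0} s·G_p(s) = 8·17 / 18 = 68/9.
e_ss = 1/K_v = 1/(68/9) = 9/68.

9/68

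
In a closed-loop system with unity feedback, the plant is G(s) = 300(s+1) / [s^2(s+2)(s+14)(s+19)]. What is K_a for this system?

75/133

System type = 2 (two poles at s=0).
K_a = lim_{s→0} s^2·G(s) = 300·1 / (2·14·19) = 75/133.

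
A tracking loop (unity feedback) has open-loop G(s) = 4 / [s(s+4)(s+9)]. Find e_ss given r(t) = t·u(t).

9

One free integrator in G(s): this is a type 1 system.
K_v = lim_{s→0} s·G(s) = 4 / (4·9) = 1/9.
e_ss = 1/K_v = 1/(1/9) = 9.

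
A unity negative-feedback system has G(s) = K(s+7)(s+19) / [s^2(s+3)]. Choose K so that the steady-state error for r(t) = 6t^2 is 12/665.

15

G(s) has two factors of s in the denominator, so the system is type 2.
K_a = lim_{s→0} s^2·G(s) = K·7·19 / (3) = (133/3)·K.
e_ss = 12/K_a = 12/665 ⇒ K_a = 665 ⇒ K = 665/(133/3) = 15.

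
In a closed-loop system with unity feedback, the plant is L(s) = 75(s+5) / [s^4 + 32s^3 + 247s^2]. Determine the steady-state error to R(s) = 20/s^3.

988/75

The denominator has no term below 247s^2 — 2 poles at s=0, type 2.
K_a = lim_{s→0} s^2·L(s) = 75·5 / 247 = 375/247.
r(t) = 10t^2 gives R(s) = 20/s^3.
e_ss = 20/K_a = 20/(375/247) = 988/75.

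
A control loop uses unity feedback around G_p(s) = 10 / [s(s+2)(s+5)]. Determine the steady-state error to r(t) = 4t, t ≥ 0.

The open loop has one pole at the origin → type 1 system.
K_v = lim_{s→0} s·G_p(s) = 10 / (2·5) = 1.
e_ss = 4/K_v = 4/1 = 4.

4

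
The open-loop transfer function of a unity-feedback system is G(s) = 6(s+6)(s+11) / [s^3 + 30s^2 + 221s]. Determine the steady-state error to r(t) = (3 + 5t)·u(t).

The denominator has no term below 221s — 1 pole at s=0, type 1. By superposition:
  • 3: tracked with zero error.
  • 5t: e_ss = 5/K_v with K_v=396/221 → 1105/396.
Total e_ss = 1105/396.

1105/396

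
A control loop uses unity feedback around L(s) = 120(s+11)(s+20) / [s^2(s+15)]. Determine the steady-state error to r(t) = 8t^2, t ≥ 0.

1/110

System type = 2 (two poles at s=0).
K_a = lim_{s→0} s^2·L(s) = 120·11·20 / (15) = 1760.
r(t) = 8t^2 gives R(s) = 16/s^3.
e_ss = 16/K_a = 16/1760 = 1/110.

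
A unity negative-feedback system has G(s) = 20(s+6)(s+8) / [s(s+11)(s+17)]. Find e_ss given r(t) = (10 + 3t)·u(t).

G(s) has one factor of s in the denominator, so the system is type 1. Treating each term separately:
  • 10: tracked with zero error.
  • 3t: e_ss = 3/K_v with K_v=960/187 → 187/320.
Total e_ss = 187/320.

187/320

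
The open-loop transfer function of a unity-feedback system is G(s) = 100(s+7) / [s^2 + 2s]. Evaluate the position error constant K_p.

K_p = lim_{s→0} G(s); with 1 pole at the origin the limit diverges, so K_p = ∞.

infinity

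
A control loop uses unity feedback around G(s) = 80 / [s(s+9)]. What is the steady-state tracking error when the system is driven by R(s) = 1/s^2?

0.1125

G(s) has one factor of s in the denominator, so the system is type 1.
K_v = lim_{s→0} s·G(s) = 80 / (9) = 80/9.
e_ss = 1/K_v = 1/(80/9) = 0.1125.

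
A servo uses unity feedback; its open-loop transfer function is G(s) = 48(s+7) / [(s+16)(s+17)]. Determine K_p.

21/17

G(s) has no factors of s in the denominator, so the system is type 0.
K_p = lim_{s→0} G(s) = 48·7 / (16·17) = 21/17.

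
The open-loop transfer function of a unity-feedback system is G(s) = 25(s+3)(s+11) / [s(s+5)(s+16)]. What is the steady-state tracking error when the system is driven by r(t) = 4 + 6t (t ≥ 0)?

32/55

The open loop has one pole at the origin → type 1 system. By superposition:
  • 4: tracked with zero error.
  • 6t: e_ss = 6/K_v with K_v=10.3125 → 32/55.
Total e_ss = 32/55.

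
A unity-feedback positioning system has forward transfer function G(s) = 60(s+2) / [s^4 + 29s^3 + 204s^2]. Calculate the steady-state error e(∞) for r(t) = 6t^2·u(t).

20.4

Factoring s^2 from the denominator leaves a polynomial with constant term 204, so the system is type 2.
K_a = lim_{s→0} s^2·G(s) = 60·2 / 204 = 10/17.
r(t) = 6t^2 gives R(s) = 12/s^3.
e_ss = 12/K_a = 12/(10/17) = 20.4.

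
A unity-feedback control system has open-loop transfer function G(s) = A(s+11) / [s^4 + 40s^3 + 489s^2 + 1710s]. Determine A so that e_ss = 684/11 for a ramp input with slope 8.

20

The denominator has no term below 1710s — 1 pole at s=0, type 1.
K_v = lim_{s→0} s·G(s) = A·11 / 1710 = (11/1710)·A.
e_ss = 8/K_v = 684/11 ⇒ K_v = 22/171 ⇒ A = (22/171)/(11/1710) = 20.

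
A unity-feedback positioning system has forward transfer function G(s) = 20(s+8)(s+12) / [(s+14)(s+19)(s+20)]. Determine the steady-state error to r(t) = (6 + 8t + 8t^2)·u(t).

infinity

System type = 0 (no poles at s=0). Treating each term separately:
  • 6: e_ss = 6/(1+K_p) with K_p=48/133 → 798/181.
  • 8t: a type-0 system cannot track it, e_ss → ∞.
  • 8t^2: a type-0 system cannot track it, e_ss → ∞.
The unbounded component dominates.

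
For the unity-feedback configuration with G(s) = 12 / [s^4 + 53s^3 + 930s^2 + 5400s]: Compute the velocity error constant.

1/450

Factoring s from the denominator leaves a polynomial with constant term 5400, so the system is type 1.
K_v = lim_{s→0} s·G(s) = 12 / 5400 = 1/450.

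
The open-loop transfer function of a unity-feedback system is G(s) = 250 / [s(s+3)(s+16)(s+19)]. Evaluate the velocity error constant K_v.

125/456

One free integrator in G(s): this is a type 1 system.
K_v = lim_{s→0} s·G(s) = 250 / (3·16·19) = 125/456.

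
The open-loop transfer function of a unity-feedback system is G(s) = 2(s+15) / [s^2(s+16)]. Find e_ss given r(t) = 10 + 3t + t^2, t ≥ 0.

16/15

System type = 2 (two poles at s=0). By superposition:
  • 10: tracked with zero error.
  • 3t: tracked with zero error.
  • t^2: e_ss = 2/K_a with K_a=1.875 → 16/15.
Total e_ss = 16/15.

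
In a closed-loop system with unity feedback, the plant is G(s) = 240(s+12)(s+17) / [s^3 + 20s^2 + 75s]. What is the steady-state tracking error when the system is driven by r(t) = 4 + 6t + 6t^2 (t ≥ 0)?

infinity

Lowest-order denominator term is 75s, so the open loop has 1 pole at the origin → type 1 system. By superposition:
  • 4: tracked with zero error.
  • 6t: e_ss = 6/K_v with K_v=652.8 → 5/544.
  • 6t^2: a type-1 system cannot track it, e_ss → ∞.
The unbounded component dominates.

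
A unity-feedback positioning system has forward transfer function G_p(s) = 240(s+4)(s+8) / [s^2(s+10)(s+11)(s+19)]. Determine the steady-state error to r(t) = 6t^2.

209/64

Two free integrators in G_p(s): this is a type 2 system.
K_a = lim_{s→0} s^2·G_p(s) = 240·4·8 / (10·11·19) = 768/209.
r(t) = 6t^2 gives R(s) = 12/s^3.
e_ss = 12/K_a = 12/(768/209) = 209/64.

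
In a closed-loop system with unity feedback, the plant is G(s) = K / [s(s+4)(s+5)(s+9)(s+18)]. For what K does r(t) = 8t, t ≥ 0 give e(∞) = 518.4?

50

The open loop has one pole at the origin → type 1 system.
K_v = lim_{s→0} s·G(s) = K / (4·5·9·18) = (1/3240)·K.
e_ss = 8/K_v = 518.4 ⇒ K_v = 5/324 ⇒ K = (5/324)/(1/3240) = 50.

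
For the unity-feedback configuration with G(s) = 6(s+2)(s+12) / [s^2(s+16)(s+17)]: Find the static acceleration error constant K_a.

9/17

G(s) has two factors of s in the denominator, so the system is type 2.
K_a = lim_{s→0} s^2·G(s) = 6·2·12 / (16·17) = 9/17.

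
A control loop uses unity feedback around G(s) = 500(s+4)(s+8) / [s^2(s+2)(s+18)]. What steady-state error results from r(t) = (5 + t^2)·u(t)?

Two free integrators in G(s): this is a type 2 system. Taking each input component in turn:
  • 5: tracked with zero error.
  • t^2: e_ss = 2/K_a with K_a=4000/9 → 0.0045.
Total e_ss = 0.0045.

0.0045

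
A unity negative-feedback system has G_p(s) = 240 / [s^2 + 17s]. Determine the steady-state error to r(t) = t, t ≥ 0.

The denominator has no term below 17s — 1 pole at s=0, type 1.
K_v = lim_{s→0} s·G_p(s) = 240 / 17 = 240/17.
e_ss = 1/K_v = 1/(240/17) = 17/240.

17/240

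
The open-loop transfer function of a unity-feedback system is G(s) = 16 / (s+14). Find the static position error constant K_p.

G(s) has no factors of s in the denominator, so the system is type 0.
K_p = lim_{s→0} G(s) = 16 / (14) = 8/7.

8/7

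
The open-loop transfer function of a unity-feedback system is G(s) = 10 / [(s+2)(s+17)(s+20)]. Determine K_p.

1/68

No free integrators in G(s): this is a type 0 system.
K_p = lim_{s→0} G(s) = 10 / (2·17·20) = 1/68.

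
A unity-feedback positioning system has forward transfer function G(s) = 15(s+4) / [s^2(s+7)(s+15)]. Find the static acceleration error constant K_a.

4/7

G(s) has two factors of s in the denominator, so the system is type 2.
K_a = lim_{s→0} s^2·G(s) = 15·4 / (7·15) = 4/7.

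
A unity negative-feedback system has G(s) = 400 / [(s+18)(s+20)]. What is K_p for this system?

The open loop has no poles at the origin → type 0 system.
K_p = lim_{s→0} G(s) = 400 / (18·20) = 10/9.

10/9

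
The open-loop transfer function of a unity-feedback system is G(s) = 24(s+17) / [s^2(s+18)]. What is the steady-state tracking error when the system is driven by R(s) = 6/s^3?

9/34

Two free integrators in G(s): this is a type 2 system.
K_a = lim_{s→0} s^2·G(s) = 24·17 / (18) = 68/3.
r(t) = 3t^2 gives R(s) = 6/s^3.
e_ss = 6/K_a = 6/(68/3) = 9/34.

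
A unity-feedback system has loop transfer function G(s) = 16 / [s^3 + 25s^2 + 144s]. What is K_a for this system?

Factoring s from the denominator leaves a polynomial with constant term 144, so the system is type 1.
K_a = lim_{s→0} s^2·G(s) = 0 (the extra factor of s kills the finite limit).

0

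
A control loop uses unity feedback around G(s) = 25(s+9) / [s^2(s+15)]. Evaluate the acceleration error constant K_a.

The open loop has two poles at the origin → type 2 system.
K_a = lim_{s→0} s^2·G(s) = 25·9 / (15) = 15.

15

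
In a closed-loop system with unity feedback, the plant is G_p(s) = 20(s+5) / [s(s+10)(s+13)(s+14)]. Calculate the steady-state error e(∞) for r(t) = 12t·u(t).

218.4

The open loop has one pole at the origin → type 1 system.
K_v = lim_{s→0} s·G_p(s) = 20·5 / (10·13·14) = 5/91.
e_ss = 12/K_v = 12/(5/91) = 218.4.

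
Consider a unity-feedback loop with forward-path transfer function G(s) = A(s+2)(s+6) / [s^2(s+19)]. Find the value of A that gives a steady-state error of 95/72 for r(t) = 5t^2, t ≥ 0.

G(s) has two factors of s in the denominator, so the system is type 2.
K_a = lim_{s→0} s^2·G(s) = A·2·6 / (19) = (12/19)·A.
e_ss = 10/K_a = 95/72 ⇒ K_a = 144/19 ⇒ A = (144/19)/(12/19) = 12.

12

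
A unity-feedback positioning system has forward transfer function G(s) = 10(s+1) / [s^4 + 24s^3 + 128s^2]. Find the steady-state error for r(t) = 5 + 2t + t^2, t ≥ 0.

Lowest-order denominator term is 128s^2, so the open loop has 2 poles at the origin → type 2 system. By superposition:
  • 5: tracked with zero error.
  • 2t: tracked with zero error.
  • t^2: e_ss = 2/K_a with K_a=5/64 → 25.6.
Total e_ss = 25.6.

25.6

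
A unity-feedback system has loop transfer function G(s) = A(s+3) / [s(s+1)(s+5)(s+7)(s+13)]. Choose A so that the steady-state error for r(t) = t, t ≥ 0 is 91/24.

40

The open loop has one pole at the origin → type 1 system.
K_v = lim_{s→0} s·G(s) = A·3 / (1·5·7·13) = (3/455)·A.
e_ss = 1/K_v = 91/24 ⇒ K_v = 24/91 ⇒ A = (24/91)/(3/455) = 40.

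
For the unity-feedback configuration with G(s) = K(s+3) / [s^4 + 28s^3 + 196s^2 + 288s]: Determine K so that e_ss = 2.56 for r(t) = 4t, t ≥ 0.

150

Factoring s from the denominator leaves a polynomial with constant term 288, so the system is type 1.
K_v = lim_{s→0} s·G(s) = K·3 / 288 = (1/96)·K.
e_ss = 4/K_v = 2.56 ⇒ K_v = 1.5625 ⇒ K = 1.5625/(1/96) = 150.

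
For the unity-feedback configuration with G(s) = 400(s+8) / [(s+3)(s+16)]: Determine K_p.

G(s) has no factors of s in the denominator, so the system is type 0.
K_p = lim_{s→0} G(s) = 400·8 / (3·16) = 200/3.

200/3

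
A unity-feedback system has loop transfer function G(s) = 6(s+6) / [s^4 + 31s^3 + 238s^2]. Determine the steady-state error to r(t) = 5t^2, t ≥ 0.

595/9

Lowest-order denominator term is 238s^2, so the open loop has 2 poles at the origin → type 2 system.
K_a = lim_{s→0} s^2·G(s) = 6·6 / 238 = 18/119.
r(t) = 5t^2 gives R(s) = 10/s^3.
e_ss = 10/K_a = 10/(18/119) = 595/9.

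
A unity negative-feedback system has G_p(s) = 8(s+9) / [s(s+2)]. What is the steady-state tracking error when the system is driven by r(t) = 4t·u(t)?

One free integrator in G_p(s): this is a type 1 system.
K_v = lim_{s→0} s·G_p(s) = 8·9 / (2) = 36.
e_ss = 4/K_v = 4/36 = 1/9.

1/9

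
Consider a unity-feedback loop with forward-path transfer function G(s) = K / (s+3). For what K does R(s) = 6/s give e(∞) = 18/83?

80

No free integrators in G(s): this is a type 0 system.
K_p = lim_{s→0} G(s) = K / (3) = (1/3)·K.
e_ss = 6/(1 + K_p) = 18/83 ⇒ 1 + (1/3)·K = 83/3 ⇒ K = 80.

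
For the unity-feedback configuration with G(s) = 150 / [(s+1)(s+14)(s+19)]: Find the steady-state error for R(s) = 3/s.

399/208

G(s) has no factors of s in the denominator, so the system is type 0.
K_p = lim_{s→0} G(s) = 150 / (1·14·19) = 75/133.
e_ss = 3/(1 + K_p) = 3/(208/133) = 399/208.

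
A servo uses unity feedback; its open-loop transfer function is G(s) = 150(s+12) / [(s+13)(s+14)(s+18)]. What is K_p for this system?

50/91

No free integrators in G(s): this is a type 0 system.
K_p = lim_{s→0} G(s) = 150·12 / (13·14·18) = 50/91.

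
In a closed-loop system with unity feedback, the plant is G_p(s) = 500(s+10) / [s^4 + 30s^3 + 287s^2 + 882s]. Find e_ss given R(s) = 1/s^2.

Factoring s from the denominator leaves a polynomial with constant term 882, so the system is type 1.
K_v = lim_{s→0} s·G_p(s) = 500·10 / 882 = 2500/441.
e_ss = 1/K_v = 1/(2500/441) = 0.1764.

0.1764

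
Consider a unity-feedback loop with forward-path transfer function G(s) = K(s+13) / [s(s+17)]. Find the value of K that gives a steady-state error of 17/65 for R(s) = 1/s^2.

G(s) has one factor of s in the denominator, so the system is type 1.
K_v = lim_{s→0} s·G(s) = K·13 / (17) = (13/17)·K.
e_ss = 1/K_v = 17/65 ⇒ K_v = 65/17 ⇒ K = (65/17)/(13/17) = 5.

5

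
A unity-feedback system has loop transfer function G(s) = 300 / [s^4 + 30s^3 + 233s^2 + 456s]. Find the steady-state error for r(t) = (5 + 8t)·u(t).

12.16

Lowest-order denominator term is 456s, so the open loop has 1 pole at the origin → type 1 system. By superposition:
  • 5: tracked with zero error.
  • 8t: e_ss = 8/K_v with K_v=25/38 → 12.16.
Total e_ss = 12.16.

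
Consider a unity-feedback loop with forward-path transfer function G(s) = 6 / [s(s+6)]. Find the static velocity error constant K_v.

1

One free integrator in G(s): this is a type 1 system.
K_v = lim_{s→0} s·G(s) = 6 / (6) = 1.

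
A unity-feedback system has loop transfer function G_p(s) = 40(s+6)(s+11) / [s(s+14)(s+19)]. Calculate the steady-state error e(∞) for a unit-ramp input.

G_p(s) has one factor of s in the denominator, so the system is type 1.
K_v = lim_{s→0} s·G_p(s) = 40·6·11 / (14·19) = 1320/133.
e_ss = 1/K_v = 1/(1320/133) = 133/1320.

133/1320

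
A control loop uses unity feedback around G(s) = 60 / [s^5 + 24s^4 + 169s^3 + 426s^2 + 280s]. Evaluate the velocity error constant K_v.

Factoring s from the denominator leaves a polynomial with constant term 280, so the system is type 1.
K_v = lim_{s→0} s·G(s) = 60 / 280 = 3/14.

3/14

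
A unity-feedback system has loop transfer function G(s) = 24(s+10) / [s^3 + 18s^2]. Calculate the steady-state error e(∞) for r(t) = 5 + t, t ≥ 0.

0

Factoring s^2 from the denominator leaves a polynomial with constant term 18, so the system is type 2. Treating each term separately:
  • 5: tracked with zero error.
  • t: tracked with zero error.
Total e_ss = 0.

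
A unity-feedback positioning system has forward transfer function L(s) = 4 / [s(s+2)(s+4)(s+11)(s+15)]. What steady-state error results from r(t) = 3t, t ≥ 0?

990

One free integrator in L(s): this is a type 1 system.
K_v = lim_{s→0} s·L(s) = 4 / (2·4·11·15) = 1/330.
e_ss = 3/K_v = 3/(1/330) = 990.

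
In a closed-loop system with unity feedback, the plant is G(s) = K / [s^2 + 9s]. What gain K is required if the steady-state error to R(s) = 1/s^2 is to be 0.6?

Factoring s from the denominator leaves a polynomial with constant term 9, so the system is type 1.
K_v = lim_{s→0} s·G(s) = K / 9 = (1/9)·K.
e_ss = 1/K_v = 0.6 ⇒ K_v = 5/3 ⇒ K = (5/3)/(1/9) = 15.

15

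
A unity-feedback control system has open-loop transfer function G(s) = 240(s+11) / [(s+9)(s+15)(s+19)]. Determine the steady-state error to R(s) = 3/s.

513/347

The open loop has no poles at the origin → type 0 system.
K_p = lim_{s→0} G(s) = 240·11 / (9·15·19) = 176/171.
e_ss = 3/(1 + K_p) = 3/(347/171) = 513/347.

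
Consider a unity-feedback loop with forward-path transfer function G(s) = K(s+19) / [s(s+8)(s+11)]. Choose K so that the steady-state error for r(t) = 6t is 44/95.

60

The open loop has one pole at the origin → type 1 system.
K_v = lim_{s→0} s·G(s) = K·19 / (8·11) = (19/88)·K.
e_ss = 6/K_v = 44/95 ⇒ K_v = 285/22 ⇒ K = (285/22)/(19/88) = 60.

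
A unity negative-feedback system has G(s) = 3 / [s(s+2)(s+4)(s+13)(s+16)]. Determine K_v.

The open loop has one pole at the origin → type 1 system.
K_v = lim_{s→0} s·G(s) = 3 / (2·4·13·16) = 3/1664.

3/1664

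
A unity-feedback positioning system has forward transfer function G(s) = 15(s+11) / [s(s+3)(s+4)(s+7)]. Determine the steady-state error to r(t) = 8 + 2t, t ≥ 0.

56/55

One free integrator in G(s): this is a type 1 system. Treating each term separately:
  • 8: tracked with zero error.
  • 2t: e_ss = 2/K_v with K_v=55/28 → 56/55.
Total e_ss = 56/55.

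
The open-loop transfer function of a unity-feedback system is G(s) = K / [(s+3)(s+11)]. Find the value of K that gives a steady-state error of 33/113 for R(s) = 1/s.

80

The open loop has no poles at the origin → type 0 system.
K_p = lim_{s→0} G(s) = K / (3·11) = (1/33)·K.
e_ss = 1/(1 + K_p) = 33/113 ⇒ 1 + (1/33)·K = 113/33 ⇒ K = 80.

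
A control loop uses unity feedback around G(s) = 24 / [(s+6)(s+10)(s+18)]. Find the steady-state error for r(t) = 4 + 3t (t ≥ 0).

The open loop has no poles at the origin → type 0 system. Treating each term separately:
  • 4: e_ss = 4/(1+K_p) with K_p=1/45 → 90/23.
  • 3t: a type-0 system cannot track it, e_ss → ∞.
The unbounded component dominates.

infinity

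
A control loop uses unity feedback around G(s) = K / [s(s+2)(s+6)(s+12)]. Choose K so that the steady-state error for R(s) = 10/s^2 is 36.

G(s) has one factor of s in the denominator, so the system is type 1.
K_v = lim_{s→0} s·G(s) = K / (2·6·12) = (1/144)·K.
e_ss = 10/K_v = 36 ⇒ K_v = 5/18 ⇒ K = (5/18)/(1/144) = 40.

40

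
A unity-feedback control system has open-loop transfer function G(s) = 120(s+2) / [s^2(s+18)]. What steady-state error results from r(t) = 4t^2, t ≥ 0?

0.6

Two free integrators in G(s): this is a type 2 system.
K_a = lim_{s→0} s^2·G(s) = 120·2 / (18) = 40/3.
r(t) = 4t^2 gives R(s) = 8/s^3.
e_ss = 8/K_a = 8/(40/3) = 0.6.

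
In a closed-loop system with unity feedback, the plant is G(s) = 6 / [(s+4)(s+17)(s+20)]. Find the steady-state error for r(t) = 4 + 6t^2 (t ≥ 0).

No free integrators in G(s): this is a type 0 system. By superposition:
  • 4: e_ss = 4/(1+K_p) with K_p=3/680 → 2720/683.
  • 6t^2: a type-0 system cannot track it, e_ss → ∞.
The unbounded component dominates.

infinity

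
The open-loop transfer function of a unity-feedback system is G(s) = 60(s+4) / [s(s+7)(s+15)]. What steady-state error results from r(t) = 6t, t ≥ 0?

System type = 1 (one pole at s=0).
K_v = lim_{s→0} s·G(s) = 60·4 / (7·15) = 16/7.
e_ss = 6/K_v = 6/(16/7) = 2.625.

2.625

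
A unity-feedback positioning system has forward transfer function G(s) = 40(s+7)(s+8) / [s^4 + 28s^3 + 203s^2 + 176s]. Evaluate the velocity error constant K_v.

140/11

Lowest-order denominator term is 176s, so the open loop has 1 pole at the origin → type 1 system.
K_v = lim_{s→0} s·G(s) = 40·7·8 / 176 = 140/11.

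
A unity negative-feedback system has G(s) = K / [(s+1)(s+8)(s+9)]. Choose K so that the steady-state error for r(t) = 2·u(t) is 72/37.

G(s) has no factors of s in the denominator, so the system is type 0.
K_p = lim_{s→0} G(s) = K / (1·8·9) = (1/72)·K.
e_ss = 2/(1 + K_p) = 72/37 ⇒ 1 + (1/72)·K = 37/36 ⇒ K = 2.

2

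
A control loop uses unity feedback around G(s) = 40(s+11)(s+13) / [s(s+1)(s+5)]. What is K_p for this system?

K_p = lim_{s→0} G(s); with 1 pole at the origin the limit diverges, so K_p = ∞.

infinity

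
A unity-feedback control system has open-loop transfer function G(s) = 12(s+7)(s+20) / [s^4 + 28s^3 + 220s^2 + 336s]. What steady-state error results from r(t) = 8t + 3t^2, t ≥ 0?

infinity

Factoring s from the denominator leaves a polynomial with constant term 336, so the system is type 1. Treating each term separately:
  • 8t: e_ss = 8/K_v with K_v=5 → 1.6.
  • 3t^2: a type-1 system cannot track it, e_ss → ∞.
The unbounded component dominates.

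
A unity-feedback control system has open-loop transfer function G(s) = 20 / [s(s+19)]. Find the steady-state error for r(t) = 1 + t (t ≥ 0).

0.95

G(s) has one factor of s in the denominator, so the system is type 1. Taking each input component in turn:
  • 1: tracked with zero error.
  • t: e_ss = 1/K_v with K_v=20/19 → 0.95.
Total e_ss = 0.95.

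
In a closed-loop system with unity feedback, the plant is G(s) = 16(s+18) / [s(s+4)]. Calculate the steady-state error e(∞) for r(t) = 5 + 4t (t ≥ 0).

One free integrator in G(s): this is a type 1 system. Taking each input component in turn:
  • 5: tracked with zero error.
  • 4t: e_ss = 4/K_v with K_v=72 → 1/18.
Total e_ss = 1/18.

1/18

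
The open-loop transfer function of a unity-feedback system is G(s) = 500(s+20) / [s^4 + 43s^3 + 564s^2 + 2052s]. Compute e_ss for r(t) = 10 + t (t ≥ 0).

0.2052

Factoring s from the denominator leaves a polynomial with constant term 2052, so the system is type 1. By superposition:
  • 10: tracked with zero error.
  • t: e_ss = 1/K_v with K_v=2500/513 → 0.2052.
Total e_ss = 0.2052.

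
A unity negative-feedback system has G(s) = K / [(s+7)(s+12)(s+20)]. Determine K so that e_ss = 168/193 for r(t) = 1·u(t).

No free integrators in G(s): this is a type 0 system.
K_p = lim_{s→0} G(s) = K / (7·12·20) = (1/1680)·K.
e_ss = 1/(1 + K_p) = 168/193 ⇒ 1 + (1/1680)·K = 193/168 ⇒ K = 250.

250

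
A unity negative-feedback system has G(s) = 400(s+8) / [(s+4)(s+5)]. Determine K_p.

160

System type = 0 (no poles at s=0).
K_p = lim_{s→0} G(s) = 400·8 / (4·5) = 160.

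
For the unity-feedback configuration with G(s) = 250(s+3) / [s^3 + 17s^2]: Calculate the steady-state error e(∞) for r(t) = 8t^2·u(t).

The denominator has no term below 17s^2 — 2 poles at s=0, type 2.
K_a = lim_{s→0} s^2·G(s) = 250·3 / 17 = 750/17.
r(t) = 8t^2 gives R(s) = 16/s^3.
e_ss = 16/K_a = 16/(750/17) = 136/375.

136/375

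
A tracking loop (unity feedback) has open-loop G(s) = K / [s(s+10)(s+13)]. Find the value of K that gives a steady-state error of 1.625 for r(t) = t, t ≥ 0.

G(s) has one factor of s in the denominator, so the system is type 1.
K_v = lim_{s→0} s·G(s) = K / (10·13) = (1/130)·K.
e_ss = 1/K_v = 1.625 ⇒ K_v = 8/13 ⇒ K = (8/13)/(1/130) = 80.

80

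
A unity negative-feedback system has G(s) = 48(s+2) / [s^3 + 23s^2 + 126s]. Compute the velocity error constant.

Lowest-order denominator term is 126s, so the open loop has 1 pole at the origin → type 1 system.
K_v = lim_{s→0} s·G(s) = 48·2 / 126 = 16/21.

16/21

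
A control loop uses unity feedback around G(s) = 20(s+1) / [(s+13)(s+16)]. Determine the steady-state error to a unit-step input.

52/57

The open loop has no poles at the origin → type 0 system.
K_p = lim_{s→0} G(s) = 20·1 / (13·16) = 5/52.
e_ss = 1/(1 + K_p) = 1/(57/52) = 52/57.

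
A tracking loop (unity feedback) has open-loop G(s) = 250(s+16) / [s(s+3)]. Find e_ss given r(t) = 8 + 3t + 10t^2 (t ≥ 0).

One free integrator in G(s): this is a type 1 system. Treating each term separately:
  • 8: tracked with zero error.
  • 3t: e_ss = 3/K_v with K_v=4000/3 → 9/4000.
  • 10t^2: a type-1 system cannot track it, e_ss → ∞.
The unbounded component dominates.

infinity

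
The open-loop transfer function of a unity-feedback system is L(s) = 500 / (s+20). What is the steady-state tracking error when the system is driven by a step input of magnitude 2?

1/13

L(s) has no factors of s in the denominator, so the system is type 0.
K_p = lim_{s→0} L(s) = 500 / (20) = 25.
e_ss = 2/(1 + K_p) = 2/26 = 1/13.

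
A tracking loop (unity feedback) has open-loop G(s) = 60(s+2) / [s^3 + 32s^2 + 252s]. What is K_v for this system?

Factoring s from the denominator leaves a polynomial with constant term 252, so the system is type 1.
K_v = lim_{s→0} s·G(s) = 60·2 / 252 = 10/21.

10/21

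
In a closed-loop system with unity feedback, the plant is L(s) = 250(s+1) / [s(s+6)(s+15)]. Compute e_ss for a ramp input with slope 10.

3.6

L(s) has one factor of s in the denominator, so the system is type 1.
K_v = lim_{s→0} s·L(s) = 250·1 / (6·15) = 25/9.
e_ss = 10/K_v = 10/(25/9) = 3.6.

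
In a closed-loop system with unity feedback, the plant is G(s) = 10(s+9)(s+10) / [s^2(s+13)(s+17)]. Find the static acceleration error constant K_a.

900/221

Two free integrators in G(s): this is a type 2 system.
K_a = lim_{s→0} s^2·G(s) = 10·9·10 / (13·17) = 900/221.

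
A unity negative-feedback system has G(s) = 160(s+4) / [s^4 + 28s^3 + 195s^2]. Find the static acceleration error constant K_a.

Factoring s^2 from the denominator leaves a polynomial with constant term 195, so the system is type 2.
K_a = lim_{s→0} s^2·G(s) = 160·4 / 195 = 128/39.

128/39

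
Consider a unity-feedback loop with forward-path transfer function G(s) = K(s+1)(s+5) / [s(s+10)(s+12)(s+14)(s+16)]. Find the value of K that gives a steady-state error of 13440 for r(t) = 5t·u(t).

2

G(s) has one factor of s in the denominator, so the system is type 1.
K_v = lim_{s→0} s·G(s) = K·1·5 / (10·12·14·16) = (1/5376)·K.
e_ss = 5/K_v = 13440 ⇒ K_v = 1/2688 ⇒ K = (1/2688)/(1/5376) = 2.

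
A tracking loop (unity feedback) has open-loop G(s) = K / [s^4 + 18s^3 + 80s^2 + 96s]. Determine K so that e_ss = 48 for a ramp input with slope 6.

12

The denominator has no term below 96s — 1 pole at s=0, type 1.
K_v = lim_{s→0} s·G(s) = K / 96 = (1/96)·K.
e_ss = 6/K_v = 48 ⇒ K_v = 0.125 ⇒ K = 0.125/(1/96) = 12.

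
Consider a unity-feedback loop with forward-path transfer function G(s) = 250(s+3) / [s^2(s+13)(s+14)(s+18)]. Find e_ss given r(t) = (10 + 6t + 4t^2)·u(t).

34.944

G(s) has two factors of s in the denominator, so the system is type 2. Taking each input component in turn:
  • 10: tracked with zero error.
  • 6t: tracked with zero error.
  • 4t^2: e_ss = 8/K_a with K_a=125/546 → 34.944.
Total e_ss = 34.944.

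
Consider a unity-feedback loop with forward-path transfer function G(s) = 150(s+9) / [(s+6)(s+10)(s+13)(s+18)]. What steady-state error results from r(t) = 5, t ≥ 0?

260/57

System type = 0 (no poles at s=0).
K_p = lim_{s→0} G(s) = 150·9 / (6·10·13·18) = 5/52.
e_ss = 5/(1 + K_p) = 5/(57/52) = 260/57.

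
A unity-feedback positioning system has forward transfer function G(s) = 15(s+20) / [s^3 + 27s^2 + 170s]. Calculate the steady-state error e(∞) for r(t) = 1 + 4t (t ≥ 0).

The denominator has no term below 170s — 1 pole at s=0, type 1. By superposition:
  • 1: tracked with zero error.
  • 4t: e_ss = 4/K_v with K_v=30/17 → 34/15.
Total e_ss = 34/15.

34/15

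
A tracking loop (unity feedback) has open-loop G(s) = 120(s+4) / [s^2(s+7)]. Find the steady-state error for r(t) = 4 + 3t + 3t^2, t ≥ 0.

0.0875

G(s) has two factors of s in the denominator, so the system is type 2. By superposition:
  • 4: tracked with zero error.
  • 3t: tracked with zero error.
  • 3t^2: e_ss = 6/K_a with K_a=480/7 → 0.0875.
Total e_ss = 0.0875.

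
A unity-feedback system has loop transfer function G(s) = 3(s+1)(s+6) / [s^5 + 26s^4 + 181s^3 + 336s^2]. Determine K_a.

3/56

The denominator has no term below 336s^2 — 2 poles at s=0, type 2.
K_a = lim_{s→0} s^2·G(s) = 3·1·6 / 336 = 3/56.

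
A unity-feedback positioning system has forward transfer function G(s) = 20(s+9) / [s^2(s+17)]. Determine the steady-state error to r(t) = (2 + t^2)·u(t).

System type = 2 (two poles at s=0). Taking each input component in turn:
  • 2: tracked with zero error.
  • t^2: e_ss = 2/K_a with K_a=180/17 → 17/90.
Total e_ss = 17/90.

17/90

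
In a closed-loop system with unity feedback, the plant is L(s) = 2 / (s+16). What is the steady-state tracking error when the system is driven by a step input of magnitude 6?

System type = 0 (no poles at s=0).
K_p = lim_{s→0} L(s) = 2 / (16) = 0.125.
e_ss = 6/(1 + K_p) = 6/1.125 = 16/3.

16/3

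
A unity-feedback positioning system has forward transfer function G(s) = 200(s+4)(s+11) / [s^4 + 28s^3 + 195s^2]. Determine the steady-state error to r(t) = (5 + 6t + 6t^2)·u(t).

Lowest-order denominator term is 195s^2, so the open loop has 2 poles at the origin → type 2 system. Treating each term separately:
  • 5: tracked with zero error.
  • 6t: tracked with zero error.
  • 6t^2: e_ss = 12/K_a with K_a=1760/39 → 117/440.
Total e_ss = 117/440.

117/440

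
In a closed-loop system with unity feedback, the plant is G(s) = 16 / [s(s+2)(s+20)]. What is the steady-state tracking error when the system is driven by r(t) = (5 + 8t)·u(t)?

The open loop has one pole at the origin → type 1 system. By superposition:
  • 5: tracked with zero error.
  • 8t: e_ss = 8/K_v with K_v=0.4 → 20.
Total e_ss = 20.

20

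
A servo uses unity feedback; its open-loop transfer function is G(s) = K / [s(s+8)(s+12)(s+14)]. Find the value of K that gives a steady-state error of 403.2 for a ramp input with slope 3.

One free integrator in G(s): this is a type 1 system.
K_v = lim_{s→0} s·G(s) = K / (8·12·14) = (1/1344)·K.
e_ss = 3/K_v = 403.2 ⇒ K_v = 5/672 ⇒ K = (5/672)/(1/1344) = 10.

10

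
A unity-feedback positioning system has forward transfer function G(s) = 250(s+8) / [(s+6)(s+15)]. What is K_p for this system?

200/9

The open loop has no poles at the origin → type 0 system.
K_p = lim_{s→0} G(s) = 250·8 / (6·15) = 200/9.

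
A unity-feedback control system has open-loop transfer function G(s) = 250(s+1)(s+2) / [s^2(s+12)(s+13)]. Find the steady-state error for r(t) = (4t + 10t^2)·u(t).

6.24

Two free integrators in G(s): this is a type 2 system. Treating each term separately:
  • 4t: tracked with zero error.
  • 10t^2: e_ss = 20/K_a with K_a=125/39 → 6.24.
Total e_ss = 6.24.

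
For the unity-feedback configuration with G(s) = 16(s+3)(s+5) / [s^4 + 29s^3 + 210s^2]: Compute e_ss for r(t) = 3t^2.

The denominator has no term below 210s^2 — 2 poles at s=0, type 2.
K_a = lim_{s→0} s^2·G(s) = 16·3·5 / 210 = 8/7.
r(t) = 3t^2 gives R(s) = 6/s^3.
e_ss = 6/K_a = 6/(8/7) = 5.25.

5.25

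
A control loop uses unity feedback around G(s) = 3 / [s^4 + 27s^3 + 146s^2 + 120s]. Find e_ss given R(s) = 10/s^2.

400

Factoring s from the denominator leaves a polynomial with constant term 120, so the system is type 1.
K_v = lim_{s→0} s·G(s) = 3 / 120 = 0.025.
e_ss = 10/K_v = 10/0.025 = 400.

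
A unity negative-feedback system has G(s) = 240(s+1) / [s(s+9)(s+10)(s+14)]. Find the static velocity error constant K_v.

4/21

One free integrator in G(s): this is a type 1 system.
K_v = lim_{s→0} s·G(s) = 240·1 / (9·10·14) = 4/21.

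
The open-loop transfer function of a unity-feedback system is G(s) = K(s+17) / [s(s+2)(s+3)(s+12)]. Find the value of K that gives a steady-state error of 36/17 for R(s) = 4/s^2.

The open loop has one pole at the origin → type 1 system.
K_v = lim_{s→0} s·G(s) = K·17 / (2·3·12) = (17/72)·K.
e_ss = 4/K_v = 36/17 ⇒ K_v = 17/9 ⇒ K = (17/9)/(17/72) = 8.

8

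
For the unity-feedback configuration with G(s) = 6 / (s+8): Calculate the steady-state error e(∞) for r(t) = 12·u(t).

No free integrators in G(s): this is a type 0 system.
K_p = lim_{s→0} G(s) = 6 / (8) = 0.75.
e_ss = 12/(1 + K_p) = 12/1.75 = 48/7.

48/7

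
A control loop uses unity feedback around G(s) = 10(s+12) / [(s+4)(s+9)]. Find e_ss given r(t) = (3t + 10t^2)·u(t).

System type = 0 (no poles at s=0). Treating each term separately:
  • 3t: a type-0 system cannot track it, e_ss → ∞.
  • 10t^2: a type-0 system cannot track it, e_ss → ∞.
The unbounded component dominates.

infinity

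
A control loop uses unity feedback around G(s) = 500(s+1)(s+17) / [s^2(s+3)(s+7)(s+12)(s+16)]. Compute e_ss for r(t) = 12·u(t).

The open loop has two poles at the origin → type 2 system.
A type-2 system has K_p = ∞, so it tracks a step input with zero steady-state error.

0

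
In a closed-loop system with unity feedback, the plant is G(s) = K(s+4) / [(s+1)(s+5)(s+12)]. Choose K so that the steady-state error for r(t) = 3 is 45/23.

8

G(s) has no factors of s in the denominator, so the system is type 0.
K_p = lim_{s→0} G(s) = K·4 / (1·5·12) = (1/15)·K.
e_ss = 3/(1 + K_p) = 45/23 ⇒ 1 + (1/15)·K = 23/15 ⇒ K = 8.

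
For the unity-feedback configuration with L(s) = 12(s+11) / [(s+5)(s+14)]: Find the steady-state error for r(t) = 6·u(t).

210/101

No free integrators in L(s): this is a type 0 system.
K_p = lim_{s→0} L(s) = 12·11 / (5·14) = 66/35.
e_ss = 6/(1 + K_p) = 6/(101/35) = 210/101.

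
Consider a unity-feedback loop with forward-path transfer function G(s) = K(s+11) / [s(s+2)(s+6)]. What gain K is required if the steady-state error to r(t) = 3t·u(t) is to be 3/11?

12

G(s) has one factor of s in the denominator, so the system is type 1.
K_v = lim_{s→0} s·G(s) = K·11 / (2·6) = (11/12)·K.
e_ss = 3/K_v = 3/11 ⇒ K_v = 11 ⇒ K = 11/(11/12) = 12.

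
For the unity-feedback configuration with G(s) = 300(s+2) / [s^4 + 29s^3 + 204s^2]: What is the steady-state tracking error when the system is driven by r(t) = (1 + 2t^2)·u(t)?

1.36

Lowest-order denominator term is 204s^2, so the open loop has 2 poles at the origin → type 2 system. Taking each input component in turn:
  • 1: tracked with zero error.
  • 2t^2: e_ss = 4/K_a with K_a=50/17 → 1.36.
Total e_ss = 1.36.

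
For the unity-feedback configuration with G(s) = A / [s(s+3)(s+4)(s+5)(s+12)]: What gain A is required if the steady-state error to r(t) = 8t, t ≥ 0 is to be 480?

The open loop has one pole at the origin → type 1 system.
K_v = lim_{s→0} s·G(s) = A / (3·4·5·12) = (1/720)·A.
e_ss = 8/K_v = 480 ⇒ K_v = 1/60 ⇒ A = (1/60)/(1/720) = 12.

12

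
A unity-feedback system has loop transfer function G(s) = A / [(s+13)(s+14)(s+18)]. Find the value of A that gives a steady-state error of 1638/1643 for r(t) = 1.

The open loop has no poles at the origin → type 0 system.
K_p = lim_{s→0} G(s) = A / (13·14·18) = (1/3276)·A.
e_ss = 1/(1 + K_p) = 1638/1643 ⇒ 1 + (1/3276)·A = 1643/1638 ⇒ A = 10.

10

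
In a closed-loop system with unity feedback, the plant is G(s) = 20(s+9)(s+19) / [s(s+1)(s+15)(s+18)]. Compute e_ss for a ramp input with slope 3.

The open loop has one pole at the origin → type 1 system.
K_v = lim_{s→0} s·G(s) = 20·9·19 / (1·15·18) = 38/3.
e_ss = 3/K_v = 3/(38/3) = 9/38.

9/38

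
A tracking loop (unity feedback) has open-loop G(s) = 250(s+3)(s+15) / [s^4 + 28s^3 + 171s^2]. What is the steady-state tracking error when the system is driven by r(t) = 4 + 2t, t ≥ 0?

Factoring s^2 from the denominator leaves a polynomial with constant term 171, so the system is type 2. By superposition:
  • 4: tracked with zero error.
  • 2t: tracked with zero error.
Total e_ss = 0.

0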